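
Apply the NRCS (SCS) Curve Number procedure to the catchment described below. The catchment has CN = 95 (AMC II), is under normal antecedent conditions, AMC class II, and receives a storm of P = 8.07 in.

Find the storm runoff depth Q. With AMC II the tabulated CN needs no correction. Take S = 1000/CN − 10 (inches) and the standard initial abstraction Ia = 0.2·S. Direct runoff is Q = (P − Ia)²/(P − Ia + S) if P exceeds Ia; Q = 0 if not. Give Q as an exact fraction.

AMC II — tabulated CN = 95 applies directly.
Max retention: S = 1000/95 − 10 = 10/19 in (≈ 0.526 in)
Ia = 0.2·(10/19) = 2/19 in ≈ 0.105 in
Excess rainfall: 8.070 − 0.105 = 7.965 in; P > Ia so Q > 0
Q: (15133/1900)² ÷ (16133/1900) = 229007689/30652700 in (≈ 7.471 in)

Q = 229007689/30652700 in ≈ 7.471 in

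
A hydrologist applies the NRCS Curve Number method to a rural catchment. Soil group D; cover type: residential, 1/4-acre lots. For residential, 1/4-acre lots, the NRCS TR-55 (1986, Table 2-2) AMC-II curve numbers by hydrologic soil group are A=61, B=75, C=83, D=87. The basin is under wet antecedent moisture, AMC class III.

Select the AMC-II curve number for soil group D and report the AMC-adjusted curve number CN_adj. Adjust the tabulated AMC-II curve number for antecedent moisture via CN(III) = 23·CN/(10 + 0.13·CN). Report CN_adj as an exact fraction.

NRCS table: residential, 1/4-acre lots, soil group D → CN(II) = 87
Wet (AMC III): CN(III) = 23·87/(10 + 0.13·87) = 2001/(2131/100) = 200100/2131 ≈ 93.900

CN_adj = 200100/2131 ≈ 93.900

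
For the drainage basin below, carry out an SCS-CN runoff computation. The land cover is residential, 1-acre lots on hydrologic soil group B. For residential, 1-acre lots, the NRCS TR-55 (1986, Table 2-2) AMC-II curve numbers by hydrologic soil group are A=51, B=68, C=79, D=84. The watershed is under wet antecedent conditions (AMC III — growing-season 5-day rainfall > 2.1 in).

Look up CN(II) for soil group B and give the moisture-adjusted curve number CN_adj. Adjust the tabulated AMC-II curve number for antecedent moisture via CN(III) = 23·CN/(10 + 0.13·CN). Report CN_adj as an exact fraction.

NRCS table: residential, 1-acre lots, soil group B → CN(II) = 68
Wet (AMC III): CN(III) = 23·68/(10 + 0.13·68) = 1564/(471/25) = 39100/471 ≈ 83.015

CN_adj = 39100/471 ≈ 83.015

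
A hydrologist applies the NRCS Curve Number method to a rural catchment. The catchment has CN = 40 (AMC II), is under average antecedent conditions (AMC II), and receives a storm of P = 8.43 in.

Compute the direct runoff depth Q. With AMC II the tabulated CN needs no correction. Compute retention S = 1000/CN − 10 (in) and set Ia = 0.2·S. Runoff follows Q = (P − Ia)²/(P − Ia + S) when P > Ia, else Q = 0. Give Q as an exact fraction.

Q = 32761/22700 in ≈ 1.443 in

Average conditions: CN = 40 (no AMC adjustment).
Retention S: 1000/CN − 10 with CN=40.000 → S = 15 ≈ 15.000 in
Initial abstraction Ia = S/5 = 15/5 = 3 ≈ 3.000 in
P − Ia = 8.430 − 3.000 = 543/100 ≈ 5.430 in (> 0, runoff occurs)
Q: (543/100)² ÷ (2043/100) = 32761/22700 in (≈ 1.443 in)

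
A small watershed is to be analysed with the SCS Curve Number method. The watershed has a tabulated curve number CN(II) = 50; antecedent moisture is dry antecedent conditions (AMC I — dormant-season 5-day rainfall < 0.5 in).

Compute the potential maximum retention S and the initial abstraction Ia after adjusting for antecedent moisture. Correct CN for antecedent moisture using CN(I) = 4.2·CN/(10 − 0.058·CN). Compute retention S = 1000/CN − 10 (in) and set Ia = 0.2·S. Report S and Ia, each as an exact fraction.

S = 500/21 in ≈ 23.810 in; Ia = 100/21 in ≈ 4.762 in

Adjust CN=50 to AMC I: 4.2·50/(10 − 0.058·50) → 210 ÷ (71/10) = 2100/71 ≈ 29.577
Max retention: S = 1000/(2100/71) − 10 = 500/21 in (≈ 23.810 in)
Initial abstraction Ia = S/5 = (500/21)/5 = 100/21 ≈ 4.762 in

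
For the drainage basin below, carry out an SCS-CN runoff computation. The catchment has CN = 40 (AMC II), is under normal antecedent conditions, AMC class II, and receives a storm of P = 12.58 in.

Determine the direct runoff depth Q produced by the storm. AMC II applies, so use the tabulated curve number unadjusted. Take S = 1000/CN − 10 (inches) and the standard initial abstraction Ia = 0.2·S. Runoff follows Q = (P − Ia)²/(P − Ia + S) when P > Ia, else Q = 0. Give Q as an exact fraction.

Q = 229441/61450 in ≈ 3.734 in

Average conditions: CN = 40 (no AMC adjustment).
Retention S: 1000/CN − 10 with CN=40.000 → S = 15 ≈ 15.000 in
Ia = 0.2·15 = 3 in ≈ 3.000 in
P − Ia = 12.580 − 3.000 = 479/50 ≈ 9.580 in (> 0, runoff occurs)
Q = (479/50)²/((479/50) + 15) = (229441/2500)/(1229/50) = 229441/61450 in ≈ 3.734 in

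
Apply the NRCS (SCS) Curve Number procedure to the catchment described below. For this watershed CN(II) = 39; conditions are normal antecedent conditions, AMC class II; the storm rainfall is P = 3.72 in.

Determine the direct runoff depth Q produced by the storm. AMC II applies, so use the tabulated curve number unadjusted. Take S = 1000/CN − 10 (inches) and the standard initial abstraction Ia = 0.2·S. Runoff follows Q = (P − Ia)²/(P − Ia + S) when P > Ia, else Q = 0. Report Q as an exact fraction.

CN(II) = 39; AMC II needs no correction.
Retention S: 1000/CN − 10 with CN=39.000 → S = 610/39 ≈ 15.641 in
Ia = 0.2·(610/39) = 122/39 in ≈ 3.128 in
Since P=3.720 > Ia=3.128: effective rainfall P−Ia = 577/975 in
Q: (577/975)² ÷ (15827/975) = 332929/15431325 in (≈ 0.022 in)

Q = 332929/15431325 in ≈ 0.022 in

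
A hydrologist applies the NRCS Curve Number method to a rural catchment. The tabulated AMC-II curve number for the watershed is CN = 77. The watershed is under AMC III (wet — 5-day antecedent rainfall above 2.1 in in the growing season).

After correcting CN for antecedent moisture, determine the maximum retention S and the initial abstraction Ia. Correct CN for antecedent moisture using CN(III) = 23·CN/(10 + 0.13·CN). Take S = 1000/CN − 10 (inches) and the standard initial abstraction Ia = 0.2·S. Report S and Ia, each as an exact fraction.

Adjust CN=77 to AMC III: 23·77/(10 + 0.13·77) → 1771 ÷ (2001/100) = 7700/87 ≈ 88.506
Retention S: 1000/CN − 10 with CN=88.506 → S = 100/77 ≈ 1.299 in
Ia = 0.2·(100/77) = 20/77 in ≈ 0.260 in

S = 100/77 in ≈ 1.299 in; Ia = 20/77 in ≈ 0.260 in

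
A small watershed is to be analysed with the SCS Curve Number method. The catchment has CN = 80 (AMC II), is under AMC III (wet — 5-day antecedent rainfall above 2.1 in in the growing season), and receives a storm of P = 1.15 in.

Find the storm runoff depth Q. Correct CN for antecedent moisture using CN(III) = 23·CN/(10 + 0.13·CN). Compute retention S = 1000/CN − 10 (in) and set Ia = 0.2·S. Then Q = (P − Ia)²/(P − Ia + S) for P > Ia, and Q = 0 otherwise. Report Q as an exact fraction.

CN(III) from CN(II)=80: (23·80)/(10 + 0.13·80) = 4600/51 ≈ 90.196
S = 1000/(4600/51) − 10 = 25/23 in ≈ 1.087 in
Ia = 0.2S: 0.2·1.087 = 0.217 in (exactly 5/23)
Excess rainfall: 1.150 − 0.217 = 0.933 in; P > Ia so Q > 0
Q = (429/460)²/((429/460) + 25/23) = (184041/211600)/(929/460) = 184041/427340 in ≈ 0.431 in

Q = 184041/427340 in ≈ 0.431 in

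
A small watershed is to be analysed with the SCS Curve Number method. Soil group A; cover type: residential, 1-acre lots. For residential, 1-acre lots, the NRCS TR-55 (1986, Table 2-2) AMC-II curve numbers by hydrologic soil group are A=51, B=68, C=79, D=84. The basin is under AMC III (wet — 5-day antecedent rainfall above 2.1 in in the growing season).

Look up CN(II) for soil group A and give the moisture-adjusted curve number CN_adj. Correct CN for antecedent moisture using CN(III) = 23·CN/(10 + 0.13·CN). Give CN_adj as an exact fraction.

CN_adj = 117300/1663 ≈ 70.535

NRCS table: residential, 1-acre lots, soil group A → CN(II) = 51
Adjust CN=51 to AMC III: 23·51/(10 + 0.13·51) → 1173 ÷ (1663/100) = 117300/1663 ≈ 70.535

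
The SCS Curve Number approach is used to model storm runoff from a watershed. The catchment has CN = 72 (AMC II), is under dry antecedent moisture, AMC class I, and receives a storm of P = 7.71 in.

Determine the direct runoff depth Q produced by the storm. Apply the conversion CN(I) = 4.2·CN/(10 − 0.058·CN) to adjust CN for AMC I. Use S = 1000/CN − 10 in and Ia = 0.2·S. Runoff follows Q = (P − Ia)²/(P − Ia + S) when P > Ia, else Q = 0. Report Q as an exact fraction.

Q = 250177489/110205900 in ≈ 2.270 in

Dry (AMC I): CN(I) = 4.2·72/(10 − 0.058·72) = (1512/5)/(728/125) = 675/13 ≈ 51.923
S = 1000/(675/13) − 10 = 250/27 in ≈ 9.259 in
Ia = 0.2S: 0.2·9.259 = 1.852 in (exactly 50/27)
P − Ia = 7.710 − 1.852 = 15817/2700 ≈ 5.858 in (> 0, runoff occurs)
Q: (15817/2700)² ÷ (40817/2700) = 250177489/110205900 in (≈ 2.270 in)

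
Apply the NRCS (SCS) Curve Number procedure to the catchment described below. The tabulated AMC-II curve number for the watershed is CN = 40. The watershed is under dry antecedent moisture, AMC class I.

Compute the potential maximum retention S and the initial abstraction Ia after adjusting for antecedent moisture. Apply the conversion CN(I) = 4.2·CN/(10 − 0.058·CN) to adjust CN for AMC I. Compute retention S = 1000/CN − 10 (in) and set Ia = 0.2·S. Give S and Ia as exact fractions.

Dry (AMC I): CN(I) = 4.2·40/(10 − 0.058·40) = 168/(192/25) = 175/8 ≈ 21.875
Max retention: S = 1000/(175/8) − 10 = 250/7 in (≈ 35.714 in)
Initial abstraction Ia = S/5 = (250/7)/5 = 50/7 ≈ 7.143 in

S = 250/7 in ≈ 35.714 in; Ia = 50/7 in ≈ 7.143 in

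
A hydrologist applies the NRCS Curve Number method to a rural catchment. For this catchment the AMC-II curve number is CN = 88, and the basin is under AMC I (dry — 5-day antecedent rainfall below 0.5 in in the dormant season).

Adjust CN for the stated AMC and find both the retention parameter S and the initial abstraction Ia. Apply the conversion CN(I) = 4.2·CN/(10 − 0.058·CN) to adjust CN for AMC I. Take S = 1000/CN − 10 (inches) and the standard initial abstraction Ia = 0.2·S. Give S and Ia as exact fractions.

S = 250/77 in ≈ 3.247 in; Ia = 50/77 in ≈ 0.649 in

Adjust CN=88 to AMC I: 4.2·88/(10 − 0.058·88) → (1848/5) ÷ (612/125) = 3850/51 ≈ 75.490
Retention S: 1000/CN − 10 with CN=75.490 → S = 250/77 ≈ 3.247 in
Ia = 0.2·(250/77) = 50/77 in ≈ 0.649 in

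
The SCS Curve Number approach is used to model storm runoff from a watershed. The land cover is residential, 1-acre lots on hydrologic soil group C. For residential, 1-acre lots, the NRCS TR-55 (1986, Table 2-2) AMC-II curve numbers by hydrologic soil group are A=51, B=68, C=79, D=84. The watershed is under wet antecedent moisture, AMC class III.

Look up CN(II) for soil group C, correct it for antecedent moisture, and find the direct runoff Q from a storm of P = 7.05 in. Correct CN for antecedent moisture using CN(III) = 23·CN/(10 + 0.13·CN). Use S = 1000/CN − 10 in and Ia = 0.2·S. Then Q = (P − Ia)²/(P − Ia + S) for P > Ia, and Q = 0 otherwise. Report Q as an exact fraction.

NRCS table: residential, 1-acre lots, soil group C → CN(II) = 79
CN(III) from CN(II)=79: (23·79)/(10 + 0.13·79) = 181700/2027 ≈ 89.640
S = 1000/(181700/2027) − 10 = 2100/1817 in ≈ 1.156 in
Initial abstraction Ia = S/5 = (2100/1817)/5 = 420/1817 ≈ 0.231 in
P − Ia = 7.050 − 0.231 = 247797/36340 ≈ 6.819 in (> 0, runoff occurs)
Q: (247797/36340)² ÷ (289797/36340) = 20467784403/3510407660 in (≈ 5.831 in)

Q = 20467784403/3510407660 in ≈ 5.831 in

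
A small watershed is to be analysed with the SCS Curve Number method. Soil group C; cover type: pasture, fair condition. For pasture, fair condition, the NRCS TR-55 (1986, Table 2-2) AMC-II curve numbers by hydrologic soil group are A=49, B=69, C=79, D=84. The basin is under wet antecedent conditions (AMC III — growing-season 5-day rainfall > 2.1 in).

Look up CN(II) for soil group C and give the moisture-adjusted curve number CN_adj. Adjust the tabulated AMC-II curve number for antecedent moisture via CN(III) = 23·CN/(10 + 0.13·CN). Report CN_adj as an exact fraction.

CN_adj = 181700/2027 ≈ 89.640

NRCS table: pasture, fair condition, soil group C → CN(II) = 79
Adjust CN=79 to AMC III: 23·79/(10 + 0.13·79) → 1817 ÷ (2027/100) = 181700/2027 ≈ 89.640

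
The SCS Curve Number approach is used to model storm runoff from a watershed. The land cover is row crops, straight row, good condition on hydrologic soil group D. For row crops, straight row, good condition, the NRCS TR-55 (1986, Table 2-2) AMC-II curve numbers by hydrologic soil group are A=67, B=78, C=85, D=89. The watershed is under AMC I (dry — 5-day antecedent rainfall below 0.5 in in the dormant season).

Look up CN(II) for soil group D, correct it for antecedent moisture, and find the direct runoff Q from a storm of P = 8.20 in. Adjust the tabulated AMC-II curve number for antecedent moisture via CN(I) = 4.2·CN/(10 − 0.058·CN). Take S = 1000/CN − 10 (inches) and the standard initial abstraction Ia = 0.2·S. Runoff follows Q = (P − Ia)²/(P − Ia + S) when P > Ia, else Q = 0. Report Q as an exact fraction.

NRCS table: row crops, straight row, good condition, soil group D → CN(II) = 89
CN(I) from CN(II)=89: (4.2·89)/(10 − 0.058·89) = 186900/2419 ≈ 77.263
Max retention: S = 1000/(186900/2419) − 10 = 5500/1869 in (≈ 2.943 in)
Ia = 0.2·(5500/1869) = 1100/1869 in ≈ 0.589 in
P − Ia = 8.200 − 0.589 = 71129/9345 ≈ 7.611 in (> 0, runoff occurs)
Runoff Q = (P−Ia)²/(P−Ia+S) = (7.611)²/(7.611+2.943) = 5059334641/921688005 ≈ 5.489 in

Q = 5059334641/921688005 in ≈ 5.489 in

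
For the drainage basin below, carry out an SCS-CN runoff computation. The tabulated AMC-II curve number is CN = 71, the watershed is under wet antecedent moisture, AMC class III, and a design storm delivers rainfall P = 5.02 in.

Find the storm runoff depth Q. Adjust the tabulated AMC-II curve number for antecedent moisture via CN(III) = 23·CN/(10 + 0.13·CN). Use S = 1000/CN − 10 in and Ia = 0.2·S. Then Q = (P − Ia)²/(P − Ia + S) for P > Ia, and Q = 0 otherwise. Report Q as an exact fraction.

Wet (AMC III): CN(III) = 23·71/(10 + 0.13·71) = 1633/(1923/100) = 163300/1923 ≈ 84.919
Max retention: S = 1000/(163300/1923) − 10 = 2900/1633 in (≈ 1.776 in)
Ia = 0.2S: 0.2·1.776 = 0.355 in (exactly 580/1633)
Since P=5.020 > Ia=0.355: effective rainfall P−Ia = 380883/81650 in
Q = (380883/81650)²/((380883/81650) + 2900/1633) = (145071859689/6666722500)/(525883/81650) = 145071859689/42938346950 in ≈ 3.379 in

Q = 145071859689/42938346950 in ≈ 3.379 in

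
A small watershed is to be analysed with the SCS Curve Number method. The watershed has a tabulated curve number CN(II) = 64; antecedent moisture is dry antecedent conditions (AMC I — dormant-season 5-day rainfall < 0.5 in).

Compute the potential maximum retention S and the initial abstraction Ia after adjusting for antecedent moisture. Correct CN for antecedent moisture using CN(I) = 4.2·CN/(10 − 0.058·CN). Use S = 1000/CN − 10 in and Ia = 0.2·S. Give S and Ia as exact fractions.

Dry (AMC I): CN(I) = 4.2·64/(10 − 0.058·64) = (1344/5)/(786/125) = 5600/131 ≈ 42.748
S = 1000/(5600/131) − 10 = 375/28 in ≈ 13.393 in
Ia = 0.2S: 0.2·13.393 = 2.679 in (exactly 75/28)

S = 375/28 in ≈ 13.393 in; Ia = 75/28 in ≈ 2.679 in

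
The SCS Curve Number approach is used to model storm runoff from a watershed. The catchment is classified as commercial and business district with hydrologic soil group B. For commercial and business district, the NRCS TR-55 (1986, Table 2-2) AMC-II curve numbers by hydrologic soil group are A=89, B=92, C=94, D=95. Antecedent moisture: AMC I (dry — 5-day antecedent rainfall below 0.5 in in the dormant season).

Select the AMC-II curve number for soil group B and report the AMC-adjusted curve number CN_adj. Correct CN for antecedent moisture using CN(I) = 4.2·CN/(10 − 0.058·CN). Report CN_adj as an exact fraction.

NRCS table: commercial and business district, soil group B → CN(II) = 92
Adjust CN=92 to AMC I: 4.2·92/(10 − 0.058·92) → (1932/5) ÷ (583/125) = 48300/583 ≈ 82.847

CN_adj = 48300/583 ≈ 82.847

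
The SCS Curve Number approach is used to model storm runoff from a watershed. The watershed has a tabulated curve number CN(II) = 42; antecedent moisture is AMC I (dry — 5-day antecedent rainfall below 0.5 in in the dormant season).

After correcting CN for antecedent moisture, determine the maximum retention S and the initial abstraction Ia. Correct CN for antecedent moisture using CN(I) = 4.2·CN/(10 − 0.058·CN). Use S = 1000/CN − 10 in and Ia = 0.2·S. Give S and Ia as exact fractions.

S = 14500/441 in ≈ 32.880 in; Ia = 2900/441 in ≈ 6.576 in

CN(I) from CN(II)=42: (4.2·42)/(10 − 0.058·42) = 44100/1891 ≈ 23.321
S = 1000/(44100/1891) − 10 = 14500/441 in ≈ 32.880 in
Ia = 0.2S: 0.2·32.880 = 6.576 in (exactly 2900/441)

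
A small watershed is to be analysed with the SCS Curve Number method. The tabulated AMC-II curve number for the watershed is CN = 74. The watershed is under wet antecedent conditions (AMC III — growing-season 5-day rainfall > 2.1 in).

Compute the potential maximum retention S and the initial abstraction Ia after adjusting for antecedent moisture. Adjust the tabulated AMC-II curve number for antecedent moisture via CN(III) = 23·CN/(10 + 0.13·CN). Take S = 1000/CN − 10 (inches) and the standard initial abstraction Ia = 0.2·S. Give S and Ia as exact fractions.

S = 1300/851 in ≈ 1.528 in; Ia = 260/851 in ≈ 0.306 in

Wet (AMC III): CN(III) = 23·74/(10 + 0.13·74) = 1702/(981/50) = 85100/981 ≈ 86.748
S = 1000/(85100/981) − 10 = 1300/851 in ≈ 1.528 in
Ia = 0.2·(1300/851) = 260/851 in ≈ 0.306 in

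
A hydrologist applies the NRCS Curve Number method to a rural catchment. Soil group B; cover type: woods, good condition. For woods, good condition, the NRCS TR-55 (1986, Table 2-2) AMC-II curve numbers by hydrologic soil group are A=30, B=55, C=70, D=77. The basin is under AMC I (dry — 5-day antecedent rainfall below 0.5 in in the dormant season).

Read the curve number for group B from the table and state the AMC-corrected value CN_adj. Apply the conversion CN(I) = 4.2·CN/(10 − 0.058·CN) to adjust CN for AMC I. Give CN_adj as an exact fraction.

NRCS table: woods, good condition, soil group B → CN(II) = 55
CN(I) from CN(II)=55: (4.2·55)/(10 − 0.058·55) = 7700/227 ≈ 33.921

CN_adj = 7700/227 ≈ 33.921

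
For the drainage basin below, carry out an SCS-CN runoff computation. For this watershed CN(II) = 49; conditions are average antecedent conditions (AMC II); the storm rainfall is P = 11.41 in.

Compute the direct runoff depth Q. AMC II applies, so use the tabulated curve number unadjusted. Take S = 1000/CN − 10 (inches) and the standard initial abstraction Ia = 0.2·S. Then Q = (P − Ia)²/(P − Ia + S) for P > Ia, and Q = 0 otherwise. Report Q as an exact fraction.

AMC II — tabulated CN = 49 applies directly.
Max retention: S = 1000/49 − 10 = 510/49 in (≈ 10.408 in)
Ia = 0.2S: 0.2·10.408 = 2.082 in (exactly 102/49)
P − Ia = 11.410 − 2.082 = 45709/4900 ≈ 9.328 in (> 0, runoff occurs)
Q: (45709/4900)² ÷ (96709/4900) = 2089312681/473874100 in (≈ 4.409 in)

Q = 2089312681/473874100 in ≈ 4.409 in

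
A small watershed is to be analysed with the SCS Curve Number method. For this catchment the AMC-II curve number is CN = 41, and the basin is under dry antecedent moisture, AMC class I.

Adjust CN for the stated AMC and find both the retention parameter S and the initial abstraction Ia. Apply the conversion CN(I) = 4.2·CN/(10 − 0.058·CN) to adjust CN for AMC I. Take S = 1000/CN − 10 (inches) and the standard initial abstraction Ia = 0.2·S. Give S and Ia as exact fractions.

Adjust CN=41 to AMC I: 4.2·41/(10 − 0.058·41) → (861/5) ÷ (3811/500) = 86100/3811 ≈ 22.592
Max retention: S = 1000/(86100/3811) − 10 = 29500/861 in (≈ 34.262 in)
Initial abstraction Ia = S/5 = (29500/861)/5 = 5900/861 ≈ 6.852 in

S = 29500/861 in ≈ 34.262 in; Ia = 5900/861 in ≈ 6.852 in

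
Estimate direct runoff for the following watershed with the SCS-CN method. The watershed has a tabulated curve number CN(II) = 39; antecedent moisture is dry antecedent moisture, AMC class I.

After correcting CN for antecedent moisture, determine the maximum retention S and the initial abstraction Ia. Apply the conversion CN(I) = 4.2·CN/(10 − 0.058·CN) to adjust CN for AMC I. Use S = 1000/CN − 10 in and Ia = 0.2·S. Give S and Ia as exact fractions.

CN(I) from CN(II)=39: (4.2·39)/(10 − 0.058·39) = 81900/3869 ≈ 21.168
S = 1000/(81900/3869) − 10 = 30500/819 in ≈ 37.241 in
Ia = 0.2·(30500/819) = 6100/819 in ≈ 7.448 in

S = 30500/819 in ≈ 37.241 in; Ia = 6100/819 in ≈ 7.448 in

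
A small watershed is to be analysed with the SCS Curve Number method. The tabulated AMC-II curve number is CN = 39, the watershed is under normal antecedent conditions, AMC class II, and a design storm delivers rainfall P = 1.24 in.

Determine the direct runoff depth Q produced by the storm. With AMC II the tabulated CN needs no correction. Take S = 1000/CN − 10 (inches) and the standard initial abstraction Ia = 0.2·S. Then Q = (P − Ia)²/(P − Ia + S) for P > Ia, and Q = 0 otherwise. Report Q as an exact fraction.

Q = 0 in ≈ 0.000 in

CN(II) = 39; AMC II needs no correction.
Retention S: 1000/CN − 10 with CN=39.000 → S = 610/39 ≈ 15.641 in
Ia = 0.2S: 0.2·15.641 = 3.128 in (exactly 122/39)
P = 1.240 ≤ Ia = 3.128 in: entire storm abstracted, Q = 0.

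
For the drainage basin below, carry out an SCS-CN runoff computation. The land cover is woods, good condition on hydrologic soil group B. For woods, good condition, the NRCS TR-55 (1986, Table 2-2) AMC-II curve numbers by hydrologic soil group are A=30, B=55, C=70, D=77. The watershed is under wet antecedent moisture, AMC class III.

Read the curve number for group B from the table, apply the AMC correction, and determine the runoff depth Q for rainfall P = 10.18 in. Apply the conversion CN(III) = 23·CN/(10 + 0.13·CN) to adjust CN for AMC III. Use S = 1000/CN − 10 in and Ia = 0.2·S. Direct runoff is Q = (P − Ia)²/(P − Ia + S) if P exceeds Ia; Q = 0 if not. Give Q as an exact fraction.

NRCS table: woods, good condition, soil group B → CN(II) = 55
CN(III) from CN(II)=55: (23·55)/(10 + 0.13·55) = 25300/343 ≈ 73.761
Max retention: S = 1000/(25300/343) − 10 = 900/253 in (≈ 3.557 in)
Ia = 0.2S: 0.2·3.557 = 0.711 in (exactly 180/253)
Since P=10.180 > Ia=0.711: effective rainfall P−Ia = 119777/12650 in
Runoff Q = (P−Ia)²/(P−Ia+S) = (9.469)²/(9.469+3.557) = 14346529729/2084429050 ≈ 6.883 in

Q = 14346529729/2084429050 in ≈ 6.883 in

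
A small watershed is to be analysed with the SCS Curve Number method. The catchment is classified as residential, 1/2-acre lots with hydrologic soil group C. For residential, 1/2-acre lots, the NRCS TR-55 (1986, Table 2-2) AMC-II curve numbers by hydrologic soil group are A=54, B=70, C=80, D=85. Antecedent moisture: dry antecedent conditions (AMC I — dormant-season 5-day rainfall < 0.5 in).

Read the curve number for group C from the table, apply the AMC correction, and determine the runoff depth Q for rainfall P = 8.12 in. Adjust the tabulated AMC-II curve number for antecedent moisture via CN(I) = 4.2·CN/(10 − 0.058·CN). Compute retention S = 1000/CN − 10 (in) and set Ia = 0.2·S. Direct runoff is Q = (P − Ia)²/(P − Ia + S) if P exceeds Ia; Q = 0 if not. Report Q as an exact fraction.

NRCS table: residential, 1/2-acre lots, soil group C → CN(II) = 80
Dry (AMC I): CN(I) = 4.2·80/(10 − 0.058·80) = 336/(134/25) = 4200/67 ≈ 62.687
S = 1000/(4200/67) − 10 = 125/21 in ≈ 5.952 in
Ia = 0.2·(125/21) = 25/21 in ≈ 1.190 in
Since P=8.120 > Ia=1.190: effective rainfall P−Ia = 3638/525 in
Runoff Q = (P−Ia)²/(P−Ia+S) = (6.930)²/(6.930+5.952) = 13235044/3550575 ≈ 3.728 in

Q = 13235044/3550575 in ≈ 3.728 in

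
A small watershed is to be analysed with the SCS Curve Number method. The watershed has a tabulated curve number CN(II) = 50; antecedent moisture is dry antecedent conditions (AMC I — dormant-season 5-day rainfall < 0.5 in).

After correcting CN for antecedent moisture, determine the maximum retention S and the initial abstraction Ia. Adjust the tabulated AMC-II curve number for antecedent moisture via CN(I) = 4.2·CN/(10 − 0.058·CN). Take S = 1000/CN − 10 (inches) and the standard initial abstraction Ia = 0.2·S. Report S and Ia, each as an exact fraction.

S = 500/21 in ≈ 23.810 in; Ia = 100/21 in ≈ 4.762 in

CN(I) from CN(II)=50: (4.2·50)/(10 − 0.058·50) = 2100/71 ≈ 29.577
Max retention: S = 1000/(2100/71) − 10 = 500/21 in (≈ 23.810 in)
Ia = 0.2·(500/21) = 100/21 in ≈ 4.762 in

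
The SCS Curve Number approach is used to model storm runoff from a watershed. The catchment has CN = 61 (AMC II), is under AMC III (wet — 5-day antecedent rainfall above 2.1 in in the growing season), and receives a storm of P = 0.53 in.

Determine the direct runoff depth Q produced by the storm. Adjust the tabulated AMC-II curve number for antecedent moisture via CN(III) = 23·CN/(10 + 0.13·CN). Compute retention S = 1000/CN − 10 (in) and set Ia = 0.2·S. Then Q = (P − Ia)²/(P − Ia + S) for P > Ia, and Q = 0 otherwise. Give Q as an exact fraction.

Q = 0 in ≈ 0.000 in

CN(III) from CN(II)=61: (23·61)/(10 + 0.13·61) = 140300/1793 ≈ 78.249
Max retention: S = 1000/(140300/1793) − 10 = 3900/1403 in (≈ 2.780 in)
Ia = 0.2S: 0.2·2.780 = 0.556 in (exactly 780/1403)
P = 0.530 ≤ Ia = 0.556 in: entire storm abstracted, Q = 0.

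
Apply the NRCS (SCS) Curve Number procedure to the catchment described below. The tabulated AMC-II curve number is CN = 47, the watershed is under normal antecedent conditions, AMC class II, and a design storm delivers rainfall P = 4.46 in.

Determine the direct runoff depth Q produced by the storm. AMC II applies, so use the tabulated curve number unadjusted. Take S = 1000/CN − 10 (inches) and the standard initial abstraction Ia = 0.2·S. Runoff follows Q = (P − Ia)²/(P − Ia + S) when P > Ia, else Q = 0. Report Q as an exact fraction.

Q = 26842761/74450350 in ≈ 0.361 in

AMC II — tabulated CN = 47 applies directly.
Max retention: S = 1000/47 − 10 = 530/47 in (≈ 11.277 in)
Ia = 0.2·(530/47) = 106/47 in ≈ 2.255 in
P − Ia = 4.460 − 2.255 = 5181/2350 ≈ 2.205 in (> 0, runoff occurs)
Runoff Q = (P−Ia)²/(P−Ia+S) = (2.205)²/(2.205+11.277) = 26842761/74450350 ≈ 0.361 in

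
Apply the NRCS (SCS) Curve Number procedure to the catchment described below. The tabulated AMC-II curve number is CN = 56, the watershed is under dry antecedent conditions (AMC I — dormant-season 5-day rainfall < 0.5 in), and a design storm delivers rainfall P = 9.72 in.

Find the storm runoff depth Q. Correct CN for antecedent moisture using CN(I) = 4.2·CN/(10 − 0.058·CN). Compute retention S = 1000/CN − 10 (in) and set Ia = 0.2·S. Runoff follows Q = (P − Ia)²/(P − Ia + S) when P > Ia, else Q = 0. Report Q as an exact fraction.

Q = 482724841/333399675 in ≈ 1.448 in

Dry (AMC I): CN(I) = 4.2·56/(10 − 0.058·56) = (1176/5)/(844/125) = 7350/211 ≈ 34.834
Max retention: S = 1000/(7350/211) − 10 = 2750/147 in (≈ 18.707 in)
Ia = 0.2S: 0.2·18.707 = 3.741 in (exactly 550/147)
Since P=9.720 > Ia=3.741: effective rainfall P−Ia = 21971/3675 in
Runoff Q = (P−Ia)²/(P−Ia+S) = (5.979)²/(5.979+18.707) = 482724841/333399675 ≈ 1.448 in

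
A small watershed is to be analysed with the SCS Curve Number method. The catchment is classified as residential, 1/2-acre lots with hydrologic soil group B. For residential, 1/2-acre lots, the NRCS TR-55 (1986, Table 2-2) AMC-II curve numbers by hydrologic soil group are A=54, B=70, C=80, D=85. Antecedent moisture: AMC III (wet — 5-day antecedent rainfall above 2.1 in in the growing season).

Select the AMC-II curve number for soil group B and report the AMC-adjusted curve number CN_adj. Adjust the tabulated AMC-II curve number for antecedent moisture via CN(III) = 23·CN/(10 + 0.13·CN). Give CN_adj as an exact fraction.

NRCS table: residential, 1/2-acre lots, soil group B → CN(II) = 70
Wet (AMC III): CN(III) = 23·70/(10 + 0.13·70) = 1610/(191/10) = 16100/191 ≈ 84.293

CN_adj = 16100/191 ≈ 84.293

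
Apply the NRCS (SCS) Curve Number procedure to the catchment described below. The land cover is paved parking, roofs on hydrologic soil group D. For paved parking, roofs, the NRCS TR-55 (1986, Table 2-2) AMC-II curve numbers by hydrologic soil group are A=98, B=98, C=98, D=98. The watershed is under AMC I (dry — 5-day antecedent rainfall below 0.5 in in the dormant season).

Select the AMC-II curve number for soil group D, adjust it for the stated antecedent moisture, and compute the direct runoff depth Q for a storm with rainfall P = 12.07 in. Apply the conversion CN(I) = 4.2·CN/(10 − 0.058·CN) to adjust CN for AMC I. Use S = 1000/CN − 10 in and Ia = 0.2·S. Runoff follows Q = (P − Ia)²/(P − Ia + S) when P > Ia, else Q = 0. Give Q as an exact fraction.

Q = 1517831392009/131918108700 in ≈ 11.506 in

NRCS table: paved parking, roofs, soil group D → CN(II) = 98
CN(I) from CN(II)=98: (4.2·98)/(10 − 0.058·98) = 102900/1079 ≈ 95.366
Max retention: S = 1000/(102900/1079) − 10 = 500/1029 in (≈ 0.486 in)
Initial abstraction Ia = S/5 = (500/1029)/5 = 100/1029 ≈ 0.097 in
Excess rainfall: 12.070 − 0.097 = 11.973 in; P > Ia so Q > 0
Q: (1232003/102900)² ÷ (1282003/102900) = 1517831392009/131918108700 in (≈ 11.506 in)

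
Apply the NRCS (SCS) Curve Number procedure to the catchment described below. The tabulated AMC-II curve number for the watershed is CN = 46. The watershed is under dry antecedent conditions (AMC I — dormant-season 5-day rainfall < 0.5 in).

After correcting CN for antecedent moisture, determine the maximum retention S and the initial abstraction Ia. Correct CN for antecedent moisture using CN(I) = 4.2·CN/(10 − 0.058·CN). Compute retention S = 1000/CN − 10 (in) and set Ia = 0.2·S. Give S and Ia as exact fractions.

S = 4500/161 in ≈ 27.950 in; Ia = 900/161 in ≈ 5.590 in

CN(I) from CN(II)=46: (4.2·46)/(10 − 0.058·46) = 16100/611 ≈ 26.350
S = 1000/(16100/611) − 10 = 4500/161 in ≈ 27.950 in
Ia = 0.2·(4500/161) = 900/161 in ≈ 5.590 in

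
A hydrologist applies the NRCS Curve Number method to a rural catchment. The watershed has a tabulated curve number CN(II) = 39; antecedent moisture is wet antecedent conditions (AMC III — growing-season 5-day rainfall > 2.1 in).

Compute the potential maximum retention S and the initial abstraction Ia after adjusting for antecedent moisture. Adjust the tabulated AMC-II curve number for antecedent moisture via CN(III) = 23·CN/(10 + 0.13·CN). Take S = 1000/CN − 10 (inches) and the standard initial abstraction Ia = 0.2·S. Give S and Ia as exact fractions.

Adjust CN=39 to AMC III: 23·39/(10 + 0.13·39) → 897 ÷ (1507/100) = 89700/1507 ≈ 59.522
S = 1000/(89700/1507) − 10 = 6100/897 in ≈ 6.800 in
Ia = 0.2·(6100/897) = 1220/897 in ≈ 1.360 in

S = 6100/897 in ≈ 6.800 in; Ia = 1220/897 in ≈ 1.360 in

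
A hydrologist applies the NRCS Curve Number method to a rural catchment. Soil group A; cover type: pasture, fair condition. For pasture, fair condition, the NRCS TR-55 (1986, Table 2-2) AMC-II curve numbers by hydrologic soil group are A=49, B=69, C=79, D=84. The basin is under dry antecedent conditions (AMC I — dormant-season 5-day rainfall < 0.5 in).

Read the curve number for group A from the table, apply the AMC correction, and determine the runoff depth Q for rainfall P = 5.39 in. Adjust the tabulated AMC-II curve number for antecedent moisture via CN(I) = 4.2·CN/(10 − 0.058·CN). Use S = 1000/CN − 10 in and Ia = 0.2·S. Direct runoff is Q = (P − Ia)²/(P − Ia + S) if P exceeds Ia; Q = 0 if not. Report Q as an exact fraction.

Q = 221325129/29665281100 in ≈ 0.007 in

NRCS table: pasture, fair condition, soil group A → CN(II) = 49
Dry (AMC I): CN(I) = 4.2·49/(10 − 0.058·49) = (1029/5)/(3579/500) = 34300/1193 ≈ 28.751
Max retention: S = 1000/(34300/1193) − 10 = 8500/343 in (≈ 24.781 in)
Ia = 0.2S: 0.2·24.781 = 4.956 in (exactly 1700/343)
P − Ia = 5.390 − 4.956 = 14877/34300 ≈ 0.434 in (> 0, runoff occurs)
Q: (14877/34300)² ÷ (864877/34300) = 221325129/29665281100 in (≈ 0.007 in)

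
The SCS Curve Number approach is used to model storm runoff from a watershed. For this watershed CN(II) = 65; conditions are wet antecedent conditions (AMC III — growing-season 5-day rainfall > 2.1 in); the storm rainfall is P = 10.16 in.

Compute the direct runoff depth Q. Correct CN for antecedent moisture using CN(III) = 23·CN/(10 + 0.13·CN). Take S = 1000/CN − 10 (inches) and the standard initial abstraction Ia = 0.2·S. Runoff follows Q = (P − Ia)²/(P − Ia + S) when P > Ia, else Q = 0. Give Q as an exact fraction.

Q = 2624211458/336173175 in ≈ 7.806 in

Adjust CN=65 to AMC III: 23·65/(10 + 0.13·65) → 1495 ÷ (369/20) = 29900/369 ≈ 81.030
Max retention: S = 1000/(29900/369) − 10 = 700/299 in (≈ 2.341 in)
Ia = 0.2·(700/299) = 140/299 in ≈ 0.468 in
Since P=10.160 > Ia=0.468: effective rainfall P−Ia = 72446/7475 in
Q: (72446/7475)² ÷ (89946/7475) = 2624211458/336173175 in (≈ 7.806 in)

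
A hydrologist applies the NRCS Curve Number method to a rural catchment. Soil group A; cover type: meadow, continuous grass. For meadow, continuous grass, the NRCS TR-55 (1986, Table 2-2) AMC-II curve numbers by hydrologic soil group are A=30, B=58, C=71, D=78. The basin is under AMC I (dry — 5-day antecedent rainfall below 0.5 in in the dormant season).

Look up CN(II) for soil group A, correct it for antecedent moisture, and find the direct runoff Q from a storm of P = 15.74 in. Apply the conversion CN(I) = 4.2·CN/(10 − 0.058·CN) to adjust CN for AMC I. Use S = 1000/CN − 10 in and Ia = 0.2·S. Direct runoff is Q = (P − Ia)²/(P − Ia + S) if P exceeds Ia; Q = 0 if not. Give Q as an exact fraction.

Q = 4338889/12187350 in ≈ 0.356 in

NRCS table: meadow, continuous grass, soil group A → CN(II) = 30
Adjust CN=30 to AMC I: 4.2·30/(10 − 0.058·30) → 126 ÷ (413/50) = 900/59 ≈ 15.254
S = 1000/(900/59) − 10 = 500/9 in ≈ 55.556 in
Ia = 0.2·(500/9) = 100/9 in ≈ 11.111 in
Excess rainfall: 15.740 − 11.111 = 4.629 in; P > Ia so Q > 0
Q = (2083/450)²/((2083/450) + 500/9) = (4338889/202500)/(27083/450) = 4338889/12187350 in ≈ 0.356 in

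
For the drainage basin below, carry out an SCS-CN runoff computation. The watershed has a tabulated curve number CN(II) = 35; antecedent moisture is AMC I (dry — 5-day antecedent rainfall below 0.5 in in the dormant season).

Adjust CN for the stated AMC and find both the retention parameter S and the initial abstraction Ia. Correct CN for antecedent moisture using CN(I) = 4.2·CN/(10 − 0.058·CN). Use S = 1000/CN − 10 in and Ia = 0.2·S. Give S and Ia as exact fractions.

CN(I) from CN(II)=35: (4.2·35)/(10 − 0.058·35) = 14700/797 ≈ 18.444
S = 1000/(14700/797) − 10 = 6500/147 in ≈ 44.218 in
Ia = 0.2S: 0.2·44.218 = 8.844 in (exactly 1300/147)

S = 6500/147 in ≈ 44.218 in; Ia = 1300/147 in ≈ 8.844 in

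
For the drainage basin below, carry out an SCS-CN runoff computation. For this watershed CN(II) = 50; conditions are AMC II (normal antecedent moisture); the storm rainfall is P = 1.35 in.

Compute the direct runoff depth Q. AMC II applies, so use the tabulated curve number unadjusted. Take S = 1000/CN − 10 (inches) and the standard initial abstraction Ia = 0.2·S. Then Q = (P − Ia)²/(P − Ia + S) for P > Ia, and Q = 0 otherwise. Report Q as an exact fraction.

AMC II — tabulated CN = 50 applies directly.
S = 1000/50 − 10 = 10 in ≈ 10.000 in
Ia = 0.2S: 0.2·10.000 = 2.000 in (exactly 2)
P = 1.350 ≤ Ia = 2.000 in: entire storm abstracted, Q = 0.

Q = 0 in ≈ 0.000 in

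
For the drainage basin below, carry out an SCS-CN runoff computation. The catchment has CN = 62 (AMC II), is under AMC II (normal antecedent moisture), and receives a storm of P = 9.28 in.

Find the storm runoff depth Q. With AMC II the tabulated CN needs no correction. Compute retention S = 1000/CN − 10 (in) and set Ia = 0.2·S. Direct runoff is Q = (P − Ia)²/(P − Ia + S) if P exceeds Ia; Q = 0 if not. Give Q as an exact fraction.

Q = 9740641/2129700 in ≈ 4.574 in

CN(II) = 62; AMC II needs no correction.
Max retention: S = 1000/62 − 10 = 190/31 in (≈ 6.129 in)
Initial abstraction Ia = S/5 = (190/31)/5 = 38/31 ≈ 1.226 in
Excess rainfall: 9.280 − 1.226 = 8.054 in; P > Ia so Q > 0
Q = (6242/775)²/((6242/775) + 190/31) = (38962564/600625)/(10992/775) = 9740641/2129700 in ≈ 4.574 in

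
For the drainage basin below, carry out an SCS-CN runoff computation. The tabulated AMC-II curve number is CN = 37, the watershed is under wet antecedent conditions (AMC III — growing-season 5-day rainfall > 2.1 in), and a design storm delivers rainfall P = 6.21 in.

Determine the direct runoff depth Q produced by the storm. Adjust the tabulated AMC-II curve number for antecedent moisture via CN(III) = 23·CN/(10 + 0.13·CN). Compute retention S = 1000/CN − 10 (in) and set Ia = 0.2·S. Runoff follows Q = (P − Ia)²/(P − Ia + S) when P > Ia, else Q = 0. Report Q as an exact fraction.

Q = 17998100649/9762586900 in ≈ 1.844 in

CN(III) from CN(II)=37: (23·37)/(10 + 0.13·37) = 85100/1481 ≈ 57.461
S = 1000/(85100/1481) − 10 = 6300/851 in ≈ 7.403 in
Ia = 0.2S: 0.2·7.403 = 1.481 in (exactly 1260/851)
P − Ia = 6.210 − 1.481 = 402471/85100 ≈ 4.729 in (> 0, runoff occurs)
Q: (402471/85100)² ÷ (1032471/85100) = 17998100649/9762586900 in (≈ 1.844 in)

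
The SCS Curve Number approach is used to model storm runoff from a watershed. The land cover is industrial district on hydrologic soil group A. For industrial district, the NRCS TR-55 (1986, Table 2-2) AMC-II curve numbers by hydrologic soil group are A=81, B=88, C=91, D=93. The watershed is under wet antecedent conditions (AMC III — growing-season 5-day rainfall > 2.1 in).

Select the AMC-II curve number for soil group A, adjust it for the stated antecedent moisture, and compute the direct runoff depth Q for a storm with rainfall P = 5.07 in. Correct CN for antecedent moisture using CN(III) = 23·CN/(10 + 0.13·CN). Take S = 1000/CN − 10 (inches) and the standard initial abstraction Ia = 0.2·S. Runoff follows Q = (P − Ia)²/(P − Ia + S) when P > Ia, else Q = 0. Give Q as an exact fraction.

Q = 821816584681/204285588300 in ≈ 4.023 in

NRCS table: industrial district, soil group A → CN(II) = 81
Adjust CN=81 to AMC III: 23·81/(10 + 0.13·81) → 1863 ÷ (2053/100) = 186300/2053 ≈ 90.745
Retention S: 1000/CN − 10 with CN=90.745 → S = 1900/1863 ≈ 1.020 in
Ia = 0.2S: 0.2·1.020 = 0.204 in (exactly 380/1863)
Excess rainfall: 5.070 − 0.204 = 4.866 in; P > Ia so Q > 0
Q: (906541/186300)² ÷ (1096541/186300) = 821816584681/204285588300 in (≈ 4.023 in)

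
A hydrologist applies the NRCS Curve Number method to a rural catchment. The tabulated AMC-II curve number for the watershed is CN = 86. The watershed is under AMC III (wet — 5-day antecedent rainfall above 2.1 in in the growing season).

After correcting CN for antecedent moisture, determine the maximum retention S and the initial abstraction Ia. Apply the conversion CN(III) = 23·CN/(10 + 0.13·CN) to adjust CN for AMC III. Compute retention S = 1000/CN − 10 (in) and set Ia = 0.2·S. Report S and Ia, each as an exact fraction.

S = 700/989 in ≈ 0.708 in; Ia = 140/989 in ≈ 0.142 in

Wet (AMC III): CN(III) = 23·86/(10 + 0.13·86) = 1978/(1059/50) = 98900/1059 ≈ 93.390
Retention S: 1000/CN − 10 with CN=93.390 → S = 700/989 ≈ 0.708 in
Ia = 0.2S: 0.2·0.708 = 0.142 in (exactly 140/989)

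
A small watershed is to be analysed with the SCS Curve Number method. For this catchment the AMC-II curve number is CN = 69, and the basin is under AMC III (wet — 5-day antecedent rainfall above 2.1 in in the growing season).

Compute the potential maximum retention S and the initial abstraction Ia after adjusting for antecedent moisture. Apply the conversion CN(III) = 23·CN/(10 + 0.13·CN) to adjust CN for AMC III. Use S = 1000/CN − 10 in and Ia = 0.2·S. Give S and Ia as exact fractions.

S = 3100/1587 in ≈ 1.953 in; Ia = 620/1587 in ≈ 0.391 in

CN(III) from CN(II)=69: (23·69)/(10 + 0.13·69) = 158700/1897 ≈ 83.658
Retention S: 1000/CN − 10 with CN=83.658 → S = 3100/1587 ≈ 1.953 in
Ia = 0.2S: 0.2·1.953 = 0.391 in (exactly 620/1587)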